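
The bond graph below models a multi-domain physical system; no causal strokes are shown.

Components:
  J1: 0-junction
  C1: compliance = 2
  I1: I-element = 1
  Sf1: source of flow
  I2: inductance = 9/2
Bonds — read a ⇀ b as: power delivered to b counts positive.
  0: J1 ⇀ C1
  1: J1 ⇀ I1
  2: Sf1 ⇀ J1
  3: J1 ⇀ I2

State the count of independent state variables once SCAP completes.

#2 |Sf1  (Sf1 (Sf) sets flow on bond)
#0 |J1  (prefer integral on C1)
#1 |I1  (J1 effort already set via bond 0)
#3 |I2  (J1: bond 0 brought effort, rest push out)

3  (C1, I1, I2 all integral)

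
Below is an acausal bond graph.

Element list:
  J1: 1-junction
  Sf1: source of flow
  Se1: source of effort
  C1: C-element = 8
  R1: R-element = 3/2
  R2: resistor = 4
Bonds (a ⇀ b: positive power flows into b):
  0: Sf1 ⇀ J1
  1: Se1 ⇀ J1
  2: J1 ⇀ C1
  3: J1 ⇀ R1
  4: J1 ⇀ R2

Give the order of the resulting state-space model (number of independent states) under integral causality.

1  (C1 all integral)

b0 stroke→Sf1  (Sf1 fixes flow; stroke at Sf1)
b1 stroke→J1  (Se1 (Se) sets effort on bond)
b2 stroke→J1  (common-f at J1 fixed by 0)
b3 stroke→J1  (J1 flow already set via bond 0)
b4 stroke→J1  (1-jn J1 has f-setter on 0)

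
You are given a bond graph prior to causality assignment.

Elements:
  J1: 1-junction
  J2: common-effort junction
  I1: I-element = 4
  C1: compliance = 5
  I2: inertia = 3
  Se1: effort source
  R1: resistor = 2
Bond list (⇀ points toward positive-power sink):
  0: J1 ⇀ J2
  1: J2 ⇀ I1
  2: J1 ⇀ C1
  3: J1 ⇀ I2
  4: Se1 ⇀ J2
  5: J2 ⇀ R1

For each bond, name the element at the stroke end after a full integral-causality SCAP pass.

β0 stroke→J1
β1 stroke→I1
β2 stroke→J1
β3 stroke→I2
β4 stroke→J2
β5 stroke→R1

bond 4 stroke→J2  (Se1: effort source, stroke at far end)
bond 0 stroke→J1  (J2 effort already set via bond 4)
bond 1 stroke→I1  (J2 effort already set via bond 4)
bond 5 stroke→R1  (J2: bond 4 brought effort, rest push out)
bond 2 stroke→J1  (C1 outputs effort q/C1)
bond 3 stroke→I2  (J1 needs exactly one f-in)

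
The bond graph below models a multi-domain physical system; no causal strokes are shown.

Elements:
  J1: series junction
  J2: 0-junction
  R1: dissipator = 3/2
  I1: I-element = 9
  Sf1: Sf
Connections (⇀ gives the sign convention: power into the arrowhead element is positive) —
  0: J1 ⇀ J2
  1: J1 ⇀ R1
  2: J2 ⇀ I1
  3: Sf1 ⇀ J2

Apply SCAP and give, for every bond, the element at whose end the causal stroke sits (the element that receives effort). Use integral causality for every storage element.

bond 0 |J2
bond 1 |J1
bond 2 |I1
bond 3 |Sf1

#3 |Sf1  (Sf1 (Sf) sets flow on bond)
#2 |I1  (I1: I, integral causality)
#0 |J2  (only one effort-in slot at J2)
#1 |J1  (J1 flow already set via bond 0)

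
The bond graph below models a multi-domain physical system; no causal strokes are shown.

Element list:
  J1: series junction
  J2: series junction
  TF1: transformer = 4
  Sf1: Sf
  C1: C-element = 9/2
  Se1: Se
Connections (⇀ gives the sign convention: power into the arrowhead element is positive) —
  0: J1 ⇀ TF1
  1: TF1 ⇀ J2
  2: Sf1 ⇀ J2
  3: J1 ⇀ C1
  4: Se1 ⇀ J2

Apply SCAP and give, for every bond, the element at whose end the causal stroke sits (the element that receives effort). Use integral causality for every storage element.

bond 0 stroke at TF1
bond 1 stroke at J2
bond 2 stroke at Sf1
bond 3 stroke at J1
bond 4 stroke at J2

bond 2 →Sf1  (Sf1 fixes flow; stroke at Sf1)
bond 4 →J2  (Se1 (Se) sets effort on bond)
bond 1 →J2  (J2 flow already set via bond 2)
bond 0 →TF1  (TF1: transformer flips bond 1)
bond 3 →J1  (J1: bond 0 brought flow, rest push out)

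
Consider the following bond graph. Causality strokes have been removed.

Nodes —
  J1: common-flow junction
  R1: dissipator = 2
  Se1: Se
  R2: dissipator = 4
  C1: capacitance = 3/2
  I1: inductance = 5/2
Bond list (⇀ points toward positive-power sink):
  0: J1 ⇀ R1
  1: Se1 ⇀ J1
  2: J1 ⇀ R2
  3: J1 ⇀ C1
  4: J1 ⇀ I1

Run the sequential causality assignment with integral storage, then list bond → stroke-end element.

bond 1 stroke→J1  (source Se1 imposes e)
bond 3 stroke→J1  (C1 outputs effort q/C1)
bond 4 stroke→I1  (prefer integral on I1)
bond 0 stroke→J1  (1-jn J1 has f-setter on 4)
bond 2 stroke→J1  (common-f at J1 fixed by 4)

bond 0 stroke at J1
bond 1 stroke at J1
bond 2 stroke at J1
bond 3 stroke at J1
bond 4 stroke at I1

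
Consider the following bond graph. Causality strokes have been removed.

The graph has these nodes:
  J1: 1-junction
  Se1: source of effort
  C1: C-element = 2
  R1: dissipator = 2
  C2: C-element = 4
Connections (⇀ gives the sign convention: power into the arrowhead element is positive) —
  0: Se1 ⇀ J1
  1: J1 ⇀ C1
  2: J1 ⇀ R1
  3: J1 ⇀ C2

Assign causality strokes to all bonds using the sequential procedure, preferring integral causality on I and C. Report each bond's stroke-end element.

#0 →J1  (Se1 fixes effort; stroke away)
#1 →J1  (prefer integral on C1)
#3 →J1  (C2: C, integral causality)
#2 →R1  (closing 1-jn rule on J1)

b0 →J1
b1 →J1
b2 →R1
b3 →J1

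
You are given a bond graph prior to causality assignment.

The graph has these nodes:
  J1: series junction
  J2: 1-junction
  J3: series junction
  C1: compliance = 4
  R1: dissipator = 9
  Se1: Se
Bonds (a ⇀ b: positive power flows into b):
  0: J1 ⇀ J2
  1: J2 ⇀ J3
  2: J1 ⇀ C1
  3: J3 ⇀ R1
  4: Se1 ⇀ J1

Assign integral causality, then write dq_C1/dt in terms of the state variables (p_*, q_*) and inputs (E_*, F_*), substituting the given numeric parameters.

β4 stroke→J1  (source Se1 imposes e)
β2 stroke→J1  (C1 integral (e out))
β0 stroke→J2  (J1: last free bond brings flow in)
β1 stroke→J3  (J2: last free bond brings flow in)
β3 stroke→R1  (J3: last free bond brings flow in)

dq_C1/dt = E_Se1/9 - q_C1/36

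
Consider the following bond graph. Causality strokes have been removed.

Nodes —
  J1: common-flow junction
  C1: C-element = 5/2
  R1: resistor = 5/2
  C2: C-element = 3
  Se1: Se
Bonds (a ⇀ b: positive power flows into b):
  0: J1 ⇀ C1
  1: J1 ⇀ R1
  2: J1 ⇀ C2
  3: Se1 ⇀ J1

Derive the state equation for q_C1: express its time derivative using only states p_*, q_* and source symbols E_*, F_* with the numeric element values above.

dq_C1/dt = 2*E_Se1/5 - 4*q_C1/25 - 2*q_C2/15

β3 |J1  (Se1 (Se) sets effort on bond)
β0 |J1  (C1 integral (e out))
β2 |J1  (C2 integral (e out))
β1 |R1  (J1 needs exactly one f-in)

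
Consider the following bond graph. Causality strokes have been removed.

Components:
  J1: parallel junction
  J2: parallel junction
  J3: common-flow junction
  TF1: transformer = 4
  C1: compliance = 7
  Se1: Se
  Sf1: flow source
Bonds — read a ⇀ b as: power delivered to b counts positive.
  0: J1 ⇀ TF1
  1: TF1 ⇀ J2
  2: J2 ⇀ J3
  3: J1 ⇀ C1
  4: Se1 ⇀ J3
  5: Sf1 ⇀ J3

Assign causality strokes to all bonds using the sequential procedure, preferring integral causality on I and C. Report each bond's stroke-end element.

#0 →TF1
#1 →J2
#2 →J3
#3 →J1
#4 →J3
#5 →Sf1

bond 4 stroke at J3  (Se1 fixes effort; stroke away)
bond 5 stroke at Sf1  (source Sf1 imposes f)
bond 2 stroke at J3  (common-f at J3 fixed by 5)
bond 1 stroke at J2  (J2 needs exactly one e-in)
bond 0 stroke at TF1  (TF1 one-in-one-out from 1)
bond 3 stroke at J1  (only one effort-in slot at J1)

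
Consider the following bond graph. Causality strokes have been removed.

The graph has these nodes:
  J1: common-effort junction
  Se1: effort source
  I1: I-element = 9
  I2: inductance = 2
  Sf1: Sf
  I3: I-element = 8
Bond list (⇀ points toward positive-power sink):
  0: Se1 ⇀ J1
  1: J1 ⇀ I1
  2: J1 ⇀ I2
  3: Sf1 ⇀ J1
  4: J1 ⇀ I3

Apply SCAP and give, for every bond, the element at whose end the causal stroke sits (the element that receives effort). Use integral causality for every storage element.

β0 →J1  (Se1 (Se) sets effort on bond)
β3 →Sf1  (source Sf1 imposes f)
β1 →I1  (0-jn J1 has e-setter on 0)
β2 →I2  (J1 effort already set via bond 0)
β4 →I3  (common-e at J1 fixed by 0)

b0 →J1
b1 →I1
b2 →I2
b3 →Sf1
b4 →I3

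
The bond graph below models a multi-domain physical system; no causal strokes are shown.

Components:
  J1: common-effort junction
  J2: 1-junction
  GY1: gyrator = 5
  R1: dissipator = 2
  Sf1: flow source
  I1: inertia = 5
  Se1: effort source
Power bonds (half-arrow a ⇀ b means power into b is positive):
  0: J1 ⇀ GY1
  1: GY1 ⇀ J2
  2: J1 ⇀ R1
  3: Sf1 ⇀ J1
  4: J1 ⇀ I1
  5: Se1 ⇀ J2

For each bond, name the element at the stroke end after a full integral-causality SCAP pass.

b0 |GY1
b1 |GY1
b2 |J1
b3 |Sf1
b4 |I1
b5 |J2

bond 3 stroke at Sf1  (Sf1 (Sf) sets flow on bond)
bond 5 stroke at J2  (Se1 (Se) sets effort on bond)
bond 1 stroke at GY1  (J2: last free bond brings flow in)
bond 0 stroke at GY1  (through GY1, causality inverts; strokes same side of GY1)
bond 4 stroke at I1  (I1 integral (f out))
bond 2 stroke at J1  (J1 needs exactly one e-in)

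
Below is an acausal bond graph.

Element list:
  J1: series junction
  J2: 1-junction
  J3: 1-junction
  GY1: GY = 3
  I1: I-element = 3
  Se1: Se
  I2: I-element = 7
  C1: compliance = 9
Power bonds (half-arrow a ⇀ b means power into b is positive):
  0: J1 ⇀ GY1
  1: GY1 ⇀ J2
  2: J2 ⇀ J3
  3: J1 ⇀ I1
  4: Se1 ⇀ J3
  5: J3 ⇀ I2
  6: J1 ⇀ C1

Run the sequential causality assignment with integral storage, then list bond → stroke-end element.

#0 stroke→J1
#1 stroke→J2
#2 stroke→J3
#3 stroke→I1
#4 stroke→J3
#5 stroke→I2
#6 stroke→J1

#4 |J3  (Se1 fixes effort; stroke away)
#3 |I1  (I1 integral (f out))
#0 |J1  (common-f at J1 fixed by 3)
#6 |J1  (J1: bond 3 brought flow, rest push out)
#1 |J2  (GY1 both-in/both-out from 0)
#2 |J3  (only one flow-in slot at J2)
#5 |I2  (only one flow-in slot at J3)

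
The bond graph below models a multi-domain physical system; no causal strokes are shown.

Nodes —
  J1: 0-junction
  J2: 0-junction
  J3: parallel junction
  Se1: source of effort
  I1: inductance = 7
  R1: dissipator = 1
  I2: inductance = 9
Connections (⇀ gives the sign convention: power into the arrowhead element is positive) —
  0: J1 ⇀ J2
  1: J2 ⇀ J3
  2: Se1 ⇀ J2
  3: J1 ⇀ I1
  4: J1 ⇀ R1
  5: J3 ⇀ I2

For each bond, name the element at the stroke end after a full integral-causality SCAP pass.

β2 stroke→J2  (source Se1 imposes e)
β0 stroke→J1  (J2 effort already set via bond 2)
β1 stroke→J3  (0-jn J2 has e-setter on 2)
β5 stroke→I2  (0-jn J3 has e-setter on 1)
β3 stroke→I1  (J1 effort already set via bond 0)
β4 stroke→R1  (J1 effort already set via bond 0)

b0 |J1
b1 |J3
b2 |J2
b3 |I1
b4 |R1
b5 |I2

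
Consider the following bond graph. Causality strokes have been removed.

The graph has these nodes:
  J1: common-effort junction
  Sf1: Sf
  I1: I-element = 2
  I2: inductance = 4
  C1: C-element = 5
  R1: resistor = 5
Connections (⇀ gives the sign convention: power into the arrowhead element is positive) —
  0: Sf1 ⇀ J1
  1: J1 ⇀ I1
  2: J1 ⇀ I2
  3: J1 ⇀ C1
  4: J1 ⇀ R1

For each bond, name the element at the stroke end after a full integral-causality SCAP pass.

bond 0 stroke→Sf1
bond 1 stroke→I1
bond 2 stroke→I2
bond 3 stroke→J1
bond 4 stroke→R1

bond 0 →Sf1  (Sf1 (Sf) sets flow on bond)
bond 1 →I1  (I1 outputs flow p/I1)
bond 2 →I2  (I2: I, integral causality)
bond 3 →J1  (C1 integral (e out))
bond 4 →R1  (J1 effort already set via bond 3)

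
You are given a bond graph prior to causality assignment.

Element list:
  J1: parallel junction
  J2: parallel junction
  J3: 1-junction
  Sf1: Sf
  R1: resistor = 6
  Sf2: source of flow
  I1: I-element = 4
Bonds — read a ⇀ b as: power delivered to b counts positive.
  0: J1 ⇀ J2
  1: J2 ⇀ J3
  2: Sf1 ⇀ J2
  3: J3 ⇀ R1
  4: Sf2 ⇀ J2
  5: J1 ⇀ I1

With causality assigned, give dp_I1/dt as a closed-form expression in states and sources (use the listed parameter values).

b2 stroke at Sf1  (Sf1 fixes flow; stroke at Sf1)
b4 stroke at Sf2  (Sf2 (Sf) sets flow on bond)
b5 stroke at I1  (I1 integral (f out))
b0 stroke at J1  (closing 0-jn rule on J1)
b1 stroke at J2  (only one effort-in slot at J2)
b3 stroke at J3  (J3: bond 1 brought flow, rest push out)

dp_I1/dt = 6*F_Sf1 + 6*F_Sf2 - 3*p_I1/2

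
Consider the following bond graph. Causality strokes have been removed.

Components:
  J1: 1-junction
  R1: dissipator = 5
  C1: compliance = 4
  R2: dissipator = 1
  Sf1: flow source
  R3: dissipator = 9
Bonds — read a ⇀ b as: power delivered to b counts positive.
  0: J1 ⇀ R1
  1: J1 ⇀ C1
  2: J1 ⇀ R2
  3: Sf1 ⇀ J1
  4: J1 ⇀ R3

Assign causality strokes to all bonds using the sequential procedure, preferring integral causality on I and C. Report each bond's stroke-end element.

bond 0 →J1
bond 1 →J1
bond 2 →J1
bond 3 →Sf1
bond 4 →J1

b3 →Sf1  (Sf1 fixes flow; stroke at Sf1)
b0 →J1  (1-jn J1 has f-setter on 3)
b1 →J1  (J1: bond 3 brought flow, rest push out)
b2 →J1  (common-f at J1 fixed by 3)
b4 →J1  (common-f at J1 fixed by 3)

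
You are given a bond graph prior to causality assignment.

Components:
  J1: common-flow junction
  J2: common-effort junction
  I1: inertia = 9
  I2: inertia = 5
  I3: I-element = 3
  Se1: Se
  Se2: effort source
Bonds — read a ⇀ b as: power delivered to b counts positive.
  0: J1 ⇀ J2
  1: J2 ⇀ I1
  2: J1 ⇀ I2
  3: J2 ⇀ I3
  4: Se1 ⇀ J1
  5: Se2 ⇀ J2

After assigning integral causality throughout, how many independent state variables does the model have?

3  (I1, I2, I3 all integral)

bond 4 →J1  (Se1: effort source, stroke at far end)
bond 5 →J2  (Se2 fixes effort; stroke away)
bond 0 →J1  (common-e at J2 fixed by 5)
bond 1 →I1  (J2 effort already set via bond 5)
bond 3 →I3  (0-jn J2 has e-setter on 5)
bond 2 →I2  (only one flow-in slot at J1)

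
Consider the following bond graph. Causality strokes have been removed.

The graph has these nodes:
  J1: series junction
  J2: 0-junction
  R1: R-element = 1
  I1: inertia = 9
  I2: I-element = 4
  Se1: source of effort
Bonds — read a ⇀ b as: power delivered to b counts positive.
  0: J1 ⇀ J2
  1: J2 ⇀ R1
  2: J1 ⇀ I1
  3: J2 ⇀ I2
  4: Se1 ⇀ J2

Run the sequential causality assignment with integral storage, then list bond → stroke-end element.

b4 stroke→J2  (Se1 (Se) sets effort on bond)
b0 stroke→J1  (common-e at J2 fixed by 4)
b1 stroke→R1  (common-e at J2 fixed by 4)
b3 stroke→I2  (J2 effort already set via bond 4)
b2 stroke→I1  (only one flow-in slot at J1)

β0 stroke→J1
β1 stroke→R1
β2 stroke→I1
β3 stroke→I2
β4 stroke→J2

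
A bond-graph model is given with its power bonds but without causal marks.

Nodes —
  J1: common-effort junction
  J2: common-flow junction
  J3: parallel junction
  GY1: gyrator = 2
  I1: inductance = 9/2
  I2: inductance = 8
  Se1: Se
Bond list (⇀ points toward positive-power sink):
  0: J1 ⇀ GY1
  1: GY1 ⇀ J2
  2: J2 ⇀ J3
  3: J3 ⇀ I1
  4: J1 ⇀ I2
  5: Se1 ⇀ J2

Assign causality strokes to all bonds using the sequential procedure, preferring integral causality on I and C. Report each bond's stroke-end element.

bond 0 |J1
bond 1 |J2
bond 2 |J3
bond 3 |I1
bond 4 |I2
bond 5 |J2

b5 |J2  (Se1 (Se) sets effort on bond)
b3 |I1  (prefer integral on I1)
b2 |J3  (only one effort-in slot at J3)
b1 |J2  (1-jn J2 has f-setter on 2)
b0 |J1  (GY1: gyrator matches bond 1)
b4 |I2  (J1: bond 0 brought effort, rest push out)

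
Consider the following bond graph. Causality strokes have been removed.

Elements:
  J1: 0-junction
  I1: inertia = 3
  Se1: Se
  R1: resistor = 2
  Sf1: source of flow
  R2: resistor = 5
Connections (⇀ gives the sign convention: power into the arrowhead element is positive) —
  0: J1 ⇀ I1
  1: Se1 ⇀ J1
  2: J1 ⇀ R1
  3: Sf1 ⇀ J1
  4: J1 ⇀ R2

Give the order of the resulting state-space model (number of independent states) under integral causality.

1  (I1 all integral)

#1 →J1  (source Se1 imposes e)
#3 →Sf1  (source Sf1 imposes f)
#0 →I1  (0-jn J1 has e-setter on 1)
#2 →R1  (common-e at J1 fixed by 1)
#4 →R2  (J1 effort already set via bond 1)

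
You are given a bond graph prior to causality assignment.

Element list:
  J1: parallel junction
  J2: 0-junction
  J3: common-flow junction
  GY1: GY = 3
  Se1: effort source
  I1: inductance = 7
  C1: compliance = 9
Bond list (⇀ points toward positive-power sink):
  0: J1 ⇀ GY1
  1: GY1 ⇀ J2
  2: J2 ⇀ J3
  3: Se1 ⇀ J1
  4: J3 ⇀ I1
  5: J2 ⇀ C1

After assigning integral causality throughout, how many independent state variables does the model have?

2  (C1, I1 all integral)

#3 →J1  (Se1: effort source, stroke at far end)
#0 →GY1  (J1: bond 3 brought effort, rest push out)
#1 →GY1  (GY1 both-in/both-out from 0)
#4 →I1  (I1 integral (f out))
#2 →J3  (J3 flow already set via bond 4)
#5 →J2  (closing 0-jn rule on J2)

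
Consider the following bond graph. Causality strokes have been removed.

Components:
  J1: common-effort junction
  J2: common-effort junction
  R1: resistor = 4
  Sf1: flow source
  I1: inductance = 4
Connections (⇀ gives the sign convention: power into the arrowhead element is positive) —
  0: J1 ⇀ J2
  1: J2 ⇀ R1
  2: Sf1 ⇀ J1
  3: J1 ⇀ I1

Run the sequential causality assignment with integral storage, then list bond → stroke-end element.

b2 →Sf1  (Sf1: flow source, stroke at near end)
b3 →I1  (prefer integral on I1)
b0 →J1  (closing 0-jn rule on J1)
b1 →J2  (J2 needs exactly one e-in)

bond 0 stroke at J1
bond 1 stroke at J2
bond 2 stroke at Sf1
bond 3 stroke at I1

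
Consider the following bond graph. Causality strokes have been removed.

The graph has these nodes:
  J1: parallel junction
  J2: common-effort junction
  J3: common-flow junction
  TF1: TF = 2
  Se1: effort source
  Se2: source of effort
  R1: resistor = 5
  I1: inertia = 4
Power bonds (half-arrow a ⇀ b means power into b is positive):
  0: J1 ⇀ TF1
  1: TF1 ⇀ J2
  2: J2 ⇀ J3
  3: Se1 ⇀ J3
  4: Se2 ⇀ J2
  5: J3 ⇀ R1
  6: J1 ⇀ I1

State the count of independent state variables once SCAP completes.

bond 3 |J3  (Se1 fixes effort; stroke away)
bond 4 |J2  (Se2 (Se) sets effort on bond)
bond 1 |TF1  (J2: bond 4 brought effort, rest push out)
bond 2 |J3  (J2 effort already set via bond 4)
bond 5 |R1  (closing 1-jn rule on J3)
bond 0 |J1  (TF TF1: opposite of bond 1)
bond 6 |I1  (J1 effort already set via bond 0)

1  (I1 all integral)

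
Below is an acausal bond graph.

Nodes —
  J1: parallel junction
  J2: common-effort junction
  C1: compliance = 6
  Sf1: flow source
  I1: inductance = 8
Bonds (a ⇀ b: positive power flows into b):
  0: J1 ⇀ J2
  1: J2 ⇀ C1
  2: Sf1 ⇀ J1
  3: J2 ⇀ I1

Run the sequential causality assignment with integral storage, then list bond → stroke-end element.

b0 →J1
b1 →J2
b2 →Sf1
b3 →I1

#2 →Sf1  (Sf1 fixes flow; stroke at Sf1)
#0 →J1  (closing 0-jn rule on J1)
#1 →J2  (C1 integral (e out))
#3 →I1  (J2 effort already set via bond 1)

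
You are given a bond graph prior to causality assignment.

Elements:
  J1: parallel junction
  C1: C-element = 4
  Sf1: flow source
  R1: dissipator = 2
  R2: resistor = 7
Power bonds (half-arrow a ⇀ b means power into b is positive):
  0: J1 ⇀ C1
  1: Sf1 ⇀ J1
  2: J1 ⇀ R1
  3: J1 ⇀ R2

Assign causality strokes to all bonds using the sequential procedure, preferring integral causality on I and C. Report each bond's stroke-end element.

β0 stroke→J1
β1 stroke→Sf1
β2 stroke→R1
β3 stroke→R2

b1 stroke at Sf1  (Sf1 fixes flow; stroke at Sf1)
b0 stroke at J1  (prefer integral on C1)
b2 stroke at R1  (common-e at J1 fixed by 0)
b3 stroke at R2  (common-e at J1 fixed by 0)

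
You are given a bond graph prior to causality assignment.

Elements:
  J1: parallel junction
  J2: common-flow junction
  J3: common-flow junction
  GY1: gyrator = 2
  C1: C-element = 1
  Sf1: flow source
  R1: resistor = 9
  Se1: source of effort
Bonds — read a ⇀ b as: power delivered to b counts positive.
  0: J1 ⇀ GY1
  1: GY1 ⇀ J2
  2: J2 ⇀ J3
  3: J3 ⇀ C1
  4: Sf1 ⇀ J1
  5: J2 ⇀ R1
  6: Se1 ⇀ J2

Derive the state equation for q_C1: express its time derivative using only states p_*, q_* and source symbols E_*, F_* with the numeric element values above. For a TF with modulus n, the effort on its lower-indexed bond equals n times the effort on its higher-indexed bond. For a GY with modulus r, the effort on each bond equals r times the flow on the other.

dq_C1/dt = E_Se1/9 + 2*F_Sf1/9 - q_C1/9

#4 →Sf1  (Sf1 fixes flow; stroke at Sf1)
#6 →J2  (source Se1 imposes e)
#0 →J1  (closing 0-jn rule on J1)
#1 →J2  (GY1 both-in/both-out from 0)
#3 →J3  (C1: C, integral causality)
#2 →J2  (J3: last free bond brings flow in)
#5 →R1  (J2: last free bond brings flow in)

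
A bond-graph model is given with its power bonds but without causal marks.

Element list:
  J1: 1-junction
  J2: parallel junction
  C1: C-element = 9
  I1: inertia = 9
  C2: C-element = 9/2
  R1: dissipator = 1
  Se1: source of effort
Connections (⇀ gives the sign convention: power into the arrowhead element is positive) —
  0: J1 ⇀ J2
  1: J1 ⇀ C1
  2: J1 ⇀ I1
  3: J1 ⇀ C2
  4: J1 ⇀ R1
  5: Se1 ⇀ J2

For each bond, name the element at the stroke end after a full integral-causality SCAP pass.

#5 →J2  (Se1 fixes effort; stroke away)
#0 →J1  (J2 effort already set via bond 5)
#1 →J1  (C1 outputs effort q/C1)
#2 →I1  (I1 outputs flow p/I1)
#3 →J1  (common-f at J1 fixed by 2)
#4 →J1  (common-f at J1 fixed by 2)

β0 →J1
β1 →J1
β2 →I1
β3 →J1
β4 →J1
β5 →J2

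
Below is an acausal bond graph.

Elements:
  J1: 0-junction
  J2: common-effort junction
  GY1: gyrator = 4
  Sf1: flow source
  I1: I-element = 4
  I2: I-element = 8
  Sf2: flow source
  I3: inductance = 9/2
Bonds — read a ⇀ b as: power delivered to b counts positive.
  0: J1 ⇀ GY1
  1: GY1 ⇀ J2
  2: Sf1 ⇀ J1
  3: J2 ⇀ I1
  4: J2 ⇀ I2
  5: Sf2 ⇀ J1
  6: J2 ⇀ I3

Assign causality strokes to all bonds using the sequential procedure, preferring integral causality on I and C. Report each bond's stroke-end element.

#2 stroke→Sf1  (source Sf1 imposes f)
#5 stroke→Sf2  (Sf2: flow source, stroke at near end)
#0 stroke→J1  (J1: last free bond brings effort in)
#1 stroke→J2  (GY1: gyrator matches bond 0)
#3 stroke→I1  (J2: bond 1 brought effort, rest push out)
#4 stroke→I2  (J2: bond 1 brought effort, rest push out)
#6 stroke→I3  (J2: bond 1 brought effort, rest push out)

β0 →J1
β1 →J2
β2 →Sf1
β3 →I1
β4 →I2
β5 →Sf2
β6 →I3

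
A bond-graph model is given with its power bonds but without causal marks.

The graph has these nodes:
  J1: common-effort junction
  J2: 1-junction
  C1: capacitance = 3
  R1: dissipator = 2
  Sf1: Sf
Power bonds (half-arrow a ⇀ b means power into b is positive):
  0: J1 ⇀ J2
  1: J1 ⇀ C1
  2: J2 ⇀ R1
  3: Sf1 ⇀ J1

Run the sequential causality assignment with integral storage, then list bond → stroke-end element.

#0 |J2
#1 |J1
#2 |R1
#3 |Sf1

bond 3 →Sf1  (Sf1 (Sf) sets flow on bond)
bond 1 →J1  (prefer integral on C1)
bond 0 →J2  (common-e at J1 fixed by 1)
bond 2 →R1  (J2: last free bond brings flow in)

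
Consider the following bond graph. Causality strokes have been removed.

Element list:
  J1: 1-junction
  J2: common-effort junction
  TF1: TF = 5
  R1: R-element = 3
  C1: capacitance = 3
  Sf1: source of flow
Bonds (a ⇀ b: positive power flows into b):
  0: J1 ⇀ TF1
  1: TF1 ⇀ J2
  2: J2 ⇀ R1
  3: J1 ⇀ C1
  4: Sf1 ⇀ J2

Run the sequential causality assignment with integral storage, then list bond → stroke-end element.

#4 stroke→Sf1  (source Sf1 imposes f)
#3 stroke→J1  (prefer integral on C1)
#0 stroke→TF1  (J1: last free bond brings flow in)
#1 stroke→J2  (through TF1, causality passes straight; one stroke at TF1)
#2 stroke→R1  (0-jn J2 has e-setter on 1)

β0 stroke at TF1
β1 stroke at J2
β2 stroke at R1
β3 stroke at J1
β4 stroke at Sf1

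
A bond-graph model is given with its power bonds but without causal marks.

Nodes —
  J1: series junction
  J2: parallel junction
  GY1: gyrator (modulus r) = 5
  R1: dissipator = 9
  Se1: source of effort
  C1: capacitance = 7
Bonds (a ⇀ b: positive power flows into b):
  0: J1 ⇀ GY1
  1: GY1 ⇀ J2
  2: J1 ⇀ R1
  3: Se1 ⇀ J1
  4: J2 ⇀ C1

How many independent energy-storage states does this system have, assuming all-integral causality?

1  (C1 all integral)

bond 3 stroke→J1  (Se1: effort source, stroke at far end)
bond 4 stroke→J2  (C1 integral (e out))
bond 1 stroke→GY1  (J2 effort already set via bond 4)
bond 0 stroke→GY1  (GY1 both-in/both-out from 1)
bond 2 stroke→J1  (1-jn J1 has f-setter on 0)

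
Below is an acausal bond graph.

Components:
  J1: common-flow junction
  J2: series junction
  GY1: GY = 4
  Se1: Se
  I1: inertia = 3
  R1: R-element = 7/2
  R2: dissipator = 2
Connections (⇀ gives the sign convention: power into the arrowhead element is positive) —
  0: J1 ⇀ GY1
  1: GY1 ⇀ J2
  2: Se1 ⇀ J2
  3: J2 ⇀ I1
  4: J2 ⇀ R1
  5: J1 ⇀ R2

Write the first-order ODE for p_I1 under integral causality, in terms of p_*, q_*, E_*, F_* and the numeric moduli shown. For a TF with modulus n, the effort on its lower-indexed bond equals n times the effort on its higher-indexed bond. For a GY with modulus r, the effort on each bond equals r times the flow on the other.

β2 stroke at J2  (source Se1 imposes e)
β3 stroke at I1  (I1: I, integral causality)
β1 stroke at J2  (1-jn J2 has f-setter on 3)
β4 stroke at J2  (common-f at J2 fixed by 3)
β0 stroke at J1  (GY GY1: same side as bond 1)
β5 stroke at R2  (J1 needs exactly one f-in)

dp_I1/dt = E_Se1 - 23*p_I1/6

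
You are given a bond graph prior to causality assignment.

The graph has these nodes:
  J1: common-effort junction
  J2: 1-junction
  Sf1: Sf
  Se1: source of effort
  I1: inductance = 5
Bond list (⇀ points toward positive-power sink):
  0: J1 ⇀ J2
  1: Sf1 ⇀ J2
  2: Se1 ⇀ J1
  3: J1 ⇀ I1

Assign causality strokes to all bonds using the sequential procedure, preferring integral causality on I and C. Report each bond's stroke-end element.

bond 1 stroke at Sf1  (source Sf1 imposes f)
bond 2 stroke at J1  (Se1 (Se) sets effort on bond)
bond 0 stroke at J2  (J1: bond 2 brought effort, rest push out)
bond 3 stroke at I1  (J1: bond 2 brought effort, rest push out)

β0 →J2
β1 →Sf1
β2 →J1
β3 →I1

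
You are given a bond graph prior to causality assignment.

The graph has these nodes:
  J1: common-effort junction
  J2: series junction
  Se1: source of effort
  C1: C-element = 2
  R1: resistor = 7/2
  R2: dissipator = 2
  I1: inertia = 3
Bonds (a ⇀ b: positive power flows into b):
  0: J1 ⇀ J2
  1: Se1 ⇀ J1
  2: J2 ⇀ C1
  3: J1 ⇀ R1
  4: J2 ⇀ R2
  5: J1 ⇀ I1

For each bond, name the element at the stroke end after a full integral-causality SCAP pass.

b0 →J2
b1 →J1
b2 →J2
b3 →R1
b4 →R2
b5 →I1

b1 →J1  (source Se1 imposes e)
b0 →J2  (0-jn J1 has e-setter on 1)
b3 →R1  (0-jn J1 has e-setter on 1)
b5 →I1  (common-e at J1 fixed by 1)
b2 →J2  (C1 outputs effort q/C1)
b4 →R2  (J2: last free bond brings flow in)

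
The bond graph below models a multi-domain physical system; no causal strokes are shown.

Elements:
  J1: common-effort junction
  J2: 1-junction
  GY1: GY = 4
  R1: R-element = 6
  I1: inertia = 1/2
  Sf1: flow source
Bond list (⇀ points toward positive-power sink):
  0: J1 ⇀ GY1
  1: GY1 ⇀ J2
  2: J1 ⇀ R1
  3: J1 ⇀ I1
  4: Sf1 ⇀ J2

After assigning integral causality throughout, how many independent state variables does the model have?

bond 4 stroke→Sf1  (Sf1 (Sf) sets flow on bond)
bond 1 stroke→J2  (1-jn J2 has f-setter on 4)
bond 0 stroke→J1  (GY1 both-in/both-out from 1)
bond 2 stroke→R1  (J1 effort already set via bond 0)
bond 3 stroke→I1  (J1: bond 0 brought effort, rest push out)

1  (I1 all integral)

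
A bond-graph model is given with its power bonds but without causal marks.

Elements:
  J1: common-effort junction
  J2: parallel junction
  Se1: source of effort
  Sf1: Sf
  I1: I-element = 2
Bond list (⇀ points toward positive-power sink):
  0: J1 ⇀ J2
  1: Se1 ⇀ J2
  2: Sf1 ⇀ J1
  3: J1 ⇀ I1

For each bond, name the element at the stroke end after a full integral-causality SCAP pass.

#0 stroke at J1
#1 stroke at J2
#2 stroke at Sf1
#3 stroke at I1

bond 1 stroke→J2  (source Se1 imposes e)
bond 2 stroke→Sf1  (Sf1: flow source, stroke at near end)
bond 0 stroke→J1  (J2 effort already set via bond 1)
bond 3 stroke→I1  (common-e at J1 fixed by 0)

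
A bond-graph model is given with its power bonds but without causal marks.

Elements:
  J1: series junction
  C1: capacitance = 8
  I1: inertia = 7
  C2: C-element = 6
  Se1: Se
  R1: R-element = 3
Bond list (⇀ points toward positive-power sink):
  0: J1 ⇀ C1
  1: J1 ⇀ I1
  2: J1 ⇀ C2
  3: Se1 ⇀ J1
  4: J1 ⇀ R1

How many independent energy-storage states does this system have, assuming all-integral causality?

#3 stroke→J1  (Se1 fixes effort; stroke away)
#0 stroke→J1  (C1 outputs effort q/C1)
#1 stroke→I1  (I1 outputs flow p/I1)
#2 stroke→J1  (J1 flow already set via bond 1)
#4 stroke→J1  (J1 flow already set via bond 1)

3  (C1, C2, I1 all integral)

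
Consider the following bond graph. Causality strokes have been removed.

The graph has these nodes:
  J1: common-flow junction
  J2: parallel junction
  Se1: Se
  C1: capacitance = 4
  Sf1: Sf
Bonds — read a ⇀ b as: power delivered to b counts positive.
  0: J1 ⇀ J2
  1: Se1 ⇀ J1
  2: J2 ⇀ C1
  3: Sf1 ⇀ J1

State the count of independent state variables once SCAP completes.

β1 stroke at J1  (Se1 (Se) sets effort on bond)
β3 stroke at Sf1  (Sf1 (Sf) sets flow on bond)
β0 stroke at J1  (common-f at J1 fixed by 3)
β2 stroke at J2  (only one effort-in slot at J2)

1  (C1 all integral)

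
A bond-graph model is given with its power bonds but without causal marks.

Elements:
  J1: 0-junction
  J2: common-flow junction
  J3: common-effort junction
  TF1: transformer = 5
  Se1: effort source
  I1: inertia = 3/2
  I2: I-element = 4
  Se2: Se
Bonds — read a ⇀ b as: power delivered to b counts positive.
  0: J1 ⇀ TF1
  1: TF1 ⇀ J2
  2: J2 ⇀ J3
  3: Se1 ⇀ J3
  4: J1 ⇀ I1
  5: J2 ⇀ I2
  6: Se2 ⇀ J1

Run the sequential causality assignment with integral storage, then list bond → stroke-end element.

β0 stroke at TF1
β1 stroke at J2
β2 stroke at J2
β3 stroke at J3
β4 stroke at I1
β5 stroke at I2
β6 stroke at J1

#3 |J3  (source Se1 imposes e)
#6 |J1  (source Se2 imposes e)
#0 |TF1  (J1 effort already set via bond 6)
#4 |I1  (0-jn J1 has e-setter on 6)
#2 |J2  (J3: bond 3 brought effort, rest push out)
#1 |J2  (TF1 one-in-one-out from 0)
#5 |I2  (J2: last free bond brings flow in)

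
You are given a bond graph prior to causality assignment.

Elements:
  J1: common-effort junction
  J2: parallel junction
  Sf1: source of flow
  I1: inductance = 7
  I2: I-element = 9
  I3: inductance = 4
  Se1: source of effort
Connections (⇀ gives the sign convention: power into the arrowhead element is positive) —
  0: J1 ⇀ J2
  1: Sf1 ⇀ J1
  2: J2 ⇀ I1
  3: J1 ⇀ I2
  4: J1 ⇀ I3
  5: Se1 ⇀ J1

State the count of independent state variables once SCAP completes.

3  (I1, I2, I3 all integral)

b1 |Sf1  (Sf1 (Sf) sets flow on bond)
b5 |J1  (Se1: effort source, stroke at far end)
b0 |J2  (J1 effort already set via bond 5)
b3 |I2  (J1: bond 5 brought effort, rest push out)
b4 |I3  (J1 effort already set via bond 5)
b2 |I1  (J2: bond 0 brought effort, rest push out)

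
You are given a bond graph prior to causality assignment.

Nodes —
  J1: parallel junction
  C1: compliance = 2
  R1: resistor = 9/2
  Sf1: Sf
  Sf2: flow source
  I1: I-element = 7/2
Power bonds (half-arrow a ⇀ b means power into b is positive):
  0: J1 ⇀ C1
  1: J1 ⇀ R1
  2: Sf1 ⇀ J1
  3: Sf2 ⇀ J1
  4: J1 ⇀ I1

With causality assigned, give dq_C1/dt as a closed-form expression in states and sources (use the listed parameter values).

dq_C1/dt = F_Sf1 + F_Sf2 - 2*p_I1/7 - q_C1/9

#2 stroke→Sf1  (Sf1 fixes flow; stroke at Sf1)
#3 stroke→Sf2  (Sf2: flow source, stroke at near end)
#0 stroke→J1  (C1: C, integral causality)
#1 stroke→R1  (J1: bond 0 brought effort, rest push out)
#4 stroke→I1  (common-e at J1 fixed by 0)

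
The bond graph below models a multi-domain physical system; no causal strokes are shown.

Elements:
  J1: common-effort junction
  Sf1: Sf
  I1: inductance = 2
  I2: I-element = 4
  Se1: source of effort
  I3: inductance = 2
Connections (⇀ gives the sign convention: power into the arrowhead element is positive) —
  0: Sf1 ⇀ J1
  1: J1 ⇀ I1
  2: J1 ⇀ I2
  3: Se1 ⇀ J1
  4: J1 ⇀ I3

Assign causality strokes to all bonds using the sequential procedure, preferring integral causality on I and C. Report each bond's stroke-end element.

#0 →Sf1
#1 →I1
#2 →I2
#3 →J1
#4 →I3

β0 stroke at Sf1  (source Sf1 imposes f)
β3 stroke at J1  (Se1 fixes effort; stroke away)
β1 stroke at I1  (0-jn J1 has e-setter on 3)
β2 stroke at I2  (0-jn J1 has e-setter on 3)
β4 stroke at I3  (J1 effort already set via bond 3)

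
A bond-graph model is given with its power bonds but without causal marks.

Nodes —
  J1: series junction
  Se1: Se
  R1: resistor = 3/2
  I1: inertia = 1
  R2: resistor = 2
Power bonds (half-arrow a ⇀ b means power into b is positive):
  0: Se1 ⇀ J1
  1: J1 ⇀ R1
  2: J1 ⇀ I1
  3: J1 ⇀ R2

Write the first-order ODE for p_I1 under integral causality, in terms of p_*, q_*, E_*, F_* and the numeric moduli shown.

#0 |J1  (Se1: effort source, stroke at far end)
#2 |I1  (I1: I, integral causality)
#1 |J1  (common-f at J1 fixed by 2)
#3 |J1  (J1 flow already set via bond 2)

dp_I1/dt = E_Se1 - 7*p_I1/2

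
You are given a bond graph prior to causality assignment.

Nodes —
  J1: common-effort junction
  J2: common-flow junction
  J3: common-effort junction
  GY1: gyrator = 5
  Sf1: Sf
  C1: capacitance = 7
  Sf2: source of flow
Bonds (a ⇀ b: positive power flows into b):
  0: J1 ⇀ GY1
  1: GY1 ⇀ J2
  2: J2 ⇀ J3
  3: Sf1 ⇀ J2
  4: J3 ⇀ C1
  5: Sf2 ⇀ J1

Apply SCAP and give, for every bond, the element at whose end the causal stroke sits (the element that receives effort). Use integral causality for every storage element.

bond 0 →J1
bond 1 →J2
bond 2 →J2
bond 3 →Sf1
bond 4 →J3
bond 5 →Sf2

b3 |Sf1  (Sf1 (Sf) sets flow on bond)
b5 |Sf2  (Sf2 (Sf) sets flow on bond)
b0 |J1  (J1: last free bond brings effort in)
b1 |J2  (common-f at J2 fixed by 3)
b2 |J2  (1-jn J2 has f-setter on 3)
b4 |J3  (only one effort-in slot at J3)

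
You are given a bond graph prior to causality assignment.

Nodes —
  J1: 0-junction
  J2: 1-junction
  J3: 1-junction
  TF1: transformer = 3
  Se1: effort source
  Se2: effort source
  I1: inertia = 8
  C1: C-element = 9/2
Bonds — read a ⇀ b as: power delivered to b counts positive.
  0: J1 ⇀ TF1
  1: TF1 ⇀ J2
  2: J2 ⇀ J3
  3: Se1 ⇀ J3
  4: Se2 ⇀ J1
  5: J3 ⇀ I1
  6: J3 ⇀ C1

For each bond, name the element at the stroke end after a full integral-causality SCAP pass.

b0 →TF1
b1 →J2
b2 →J3
b3 →J3
b4 →J1
b5 →I1
b6 →J3

bond 3 |J3  (Se1: effort source, stroke at far end)
bond 4 |J1  (source Se2 imposes e)
bond 0 |TF1  (J1: bond 4 brought effort, rest push out)
bond 1 |J2  (TF1: transformer flips bond 0)
bond 2 |J3  (J2 needs exactly one f-in)
bond 5 |I1  (I1 integral (f out))
bond 6 |J3  (1-jn J3 has f-setter on 5)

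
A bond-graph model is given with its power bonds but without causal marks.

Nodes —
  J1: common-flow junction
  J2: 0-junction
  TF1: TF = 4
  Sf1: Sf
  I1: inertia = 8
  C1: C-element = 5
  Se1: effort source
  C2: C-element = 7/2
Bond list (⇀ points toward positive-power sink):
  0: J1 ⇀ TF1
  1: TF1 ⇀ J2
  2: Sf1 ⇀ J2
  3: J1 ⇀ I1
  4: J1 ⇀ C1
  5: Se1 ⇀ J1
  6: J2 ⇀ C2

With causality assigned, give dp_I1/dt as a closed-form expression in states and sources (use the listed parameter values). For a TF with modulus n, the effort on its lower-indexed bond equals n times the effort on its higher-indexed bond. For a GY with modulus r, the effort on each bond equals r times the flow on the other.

b2 stroke→Sf1  (source Sf1 imposes f)
b5 stroke→J1  (Se1 fixes effort; stroke away)
b3 stroke→I1  (prefer integral on I1)
b0 stroke→J1  (common-f at J1 fixed by 3)
b4 stroke→J1  (J1: bond 3 brought flow, rest push out)
b1 stroke→TF1  (TF1 one-in-one-out from 0)
b6 stroke→J2  (J2 needs exactly one e-in)

dp_I1/dt = E_Se1 - q_C1/5 - 8*q_C2/7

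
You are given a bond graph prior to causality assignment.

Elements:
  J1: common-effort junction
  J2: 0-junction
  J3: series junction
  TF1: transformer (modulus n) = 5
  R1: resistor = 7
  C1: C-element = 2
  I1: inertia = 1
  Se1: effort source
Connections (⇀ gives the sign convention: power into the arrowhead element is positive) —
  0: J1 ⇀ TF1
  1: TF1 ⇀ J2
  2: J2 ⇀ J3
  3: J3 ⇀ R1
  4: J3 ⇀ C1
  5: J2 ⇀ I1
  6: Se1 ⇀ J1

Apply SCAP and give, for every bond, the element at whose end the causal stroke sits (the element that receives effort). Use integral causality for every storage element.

#0 stroke at TF1
#1 stroke at J2
#2 stroke at J3
#3 stroke at R1
#4 stroke at J3
#5 stroke at I1
#6 stroke at J1

bond 6 →J1  (source Se1 imposes e)
bond 0 →TF1  (J1 effort already set via bond 6)
bond 1 →J2  (TF1 one-in-one-out from 0)
bond 2 →J3  (common-e at J2 fixed by 1)
bond 5 →I1  (J2: bond 1 brought effort, rest push out)
bond 4 →J3  (prefer integral on C1)
bond 3 →R1  (J3 needs exactly one f-in)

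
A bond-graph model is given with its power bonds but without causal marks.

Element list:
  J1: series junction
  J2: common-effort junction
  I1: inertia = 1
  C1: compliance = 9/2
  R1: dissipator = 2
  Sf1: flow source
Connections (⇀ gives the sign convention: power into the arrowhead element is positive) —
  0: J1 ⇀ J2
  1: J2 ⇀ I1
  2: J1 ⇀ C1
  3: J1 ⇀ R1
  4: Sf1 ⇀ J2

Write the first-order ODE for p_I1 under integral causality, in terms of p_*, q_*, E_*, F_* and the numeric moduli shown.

dp_I1/dt = 2*F_Sf1 - 2*p_I1 - 2*q_C1/9

bond 4 →Sf1  (source Sf1 imposes f)
bond 1 →I1  (I1 integral (f out))
bond 0 →J2  (closing 0-jn rule on J2)
bond 2 →J1  (J1: bond 0 brought flow, rest push out)
bond 3 →J1  (1-jn J1 has f-setter on 0)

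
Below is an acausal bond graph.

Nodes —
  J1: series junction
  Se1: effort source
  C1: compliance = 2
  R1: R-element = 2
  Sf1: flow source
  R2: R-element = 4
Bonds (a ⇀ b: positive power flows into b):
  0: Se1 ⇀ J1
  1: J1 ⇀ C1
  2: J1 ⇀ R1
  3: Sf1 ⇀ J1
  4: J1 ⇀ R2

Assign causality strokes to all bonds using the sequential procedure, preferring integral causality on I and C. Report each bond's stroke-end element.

β0 stroke→J1  (Se1 (Se) sets effort on bond)
β3 stroke→Sf1  (Sf1 (Sf) sets flow on bond)
β1 stroke→J1  (J1 flow already set via bond 3)
β2 stroke→J1  (common-f at J1 fixed by 3)
β4 stroke→J1  (1-jn J1 has f-setter on 3)

b0 stroke→J1
b1 stroke→J1
b2 stroke→J1
b3 stroke→Sf1
b4 stroke→J1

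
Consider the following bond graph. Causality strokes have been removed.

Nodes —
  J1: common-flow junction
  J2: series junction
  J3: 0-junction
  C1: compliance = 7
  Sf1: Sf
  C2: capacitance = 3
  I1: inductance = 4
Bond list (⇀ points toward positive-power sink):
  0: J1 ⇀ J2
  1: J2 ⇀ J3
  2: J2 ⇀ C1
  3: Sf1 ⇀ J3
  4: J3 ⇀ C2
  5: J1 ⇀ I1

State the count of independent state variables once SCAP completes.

bond 3 |Sf1  (Sf1: flow source, stroke at near end)
bond 2 |J2  (C1 outputs effort q/C1)
bond 4 |J3  (C2 outputs effort q/C2)
bond 1 |J2  (0-jn J3 has e-setter on 4)
bond 0 |J1  (J2: last free bond brings flow in)
bond 5 |I1  (closing 1-jn rule on J1)

3  (C1, C2, I1 all integral)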